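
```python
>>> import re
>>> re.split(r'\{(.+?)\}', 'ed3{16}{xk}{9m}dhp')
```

Matches to split on: at [3:7] → '{16}'; at [7:11] → '{xk}'; at [11:15] → '{9m}'.
Because the pattern has a capturing group, `split` also inserts each captured text between the pieces.

['ed3', '16', '', 'xk', '', '9m', 'dhp']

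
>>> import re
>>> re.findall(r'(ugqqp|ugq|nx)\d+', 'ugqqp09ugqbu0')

['ugqqp']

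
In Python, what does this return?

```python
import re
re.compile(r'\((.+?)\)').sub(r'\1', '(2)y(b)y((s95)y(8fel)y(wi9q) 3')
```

'2yby(s95y8felywi9q 3'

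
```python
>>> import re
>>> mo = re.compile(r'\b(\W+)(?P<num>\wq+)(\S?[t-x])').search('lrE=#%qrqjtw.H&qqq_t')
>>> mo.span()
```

The pattern matches a word boundary (`\b`, zero-width); then one or more of a non-word character (captured); then a word character, then one or more of the literal 'q' (captured as 'num'); then optionally a non-whitespace character, then a character in [t-x] (captured).
`search` walks the string left to right and returns the first match it finds.
The match spans [14:20] → '&qqq_t'.
Captured: group 1 = '&', group 2 = 'qqq', group 3 = '_t'.

(14, 20)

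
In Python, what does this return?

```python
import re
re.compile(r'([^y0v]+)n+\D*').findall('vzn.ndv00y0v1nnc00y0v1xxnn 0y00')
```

Because there's exactly one group, `findall` drops the full match and keeps group 1 from each hit.

['zn.', '1n', '1xxn']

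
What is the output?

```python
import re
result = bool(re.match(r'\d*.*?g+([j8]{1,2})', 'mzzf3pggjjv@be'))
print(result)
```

True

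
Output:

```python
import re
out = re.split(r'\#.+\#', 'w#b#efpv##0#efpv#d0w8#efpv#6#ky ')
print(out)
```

['w', 'ky ']

Each match becomes a cut point; 2 segments remain.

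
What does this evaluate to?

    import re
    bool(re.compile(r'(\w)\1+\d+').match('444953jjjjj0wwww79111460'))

`match` is anchored at position 0; if the pattern doesn't fit there, it returns None.
The match spans [0:6] → '444953'.

True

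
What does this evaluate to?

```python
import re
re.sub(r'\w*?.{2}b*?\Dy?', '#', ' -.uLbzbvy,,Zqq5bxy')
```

With the lazy modifier that quantifier settles for the fewest repetitions that let the rest of the pattern succeed (the atoms after it are unaffected and can still be greedy).
`sub` substitutes '#' at each match site.

'#####xy'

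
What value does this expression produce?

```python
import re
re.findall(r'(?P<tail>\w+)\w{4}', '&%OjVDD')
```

['O']

The pattern matches one or more of a word character (captured as 'tail'); then exactly 4 of a word character.
Walking the string: at [2:7] match 'OjVDD', group 1 = 'O'.
`findall` collects group 1 from the one match (1 total).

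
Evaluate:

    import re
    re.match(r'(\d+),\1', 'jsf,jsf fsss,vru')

None

`re.match` only tries the pattern at the start of the string.
Here the pattern fails at index 0, so the call returns None.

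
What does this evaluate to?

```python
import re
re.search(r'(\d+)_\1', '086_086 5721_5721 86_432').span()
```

(0, 7)

`\1` has to match the exact text group 1 already captured.
Unlike `match`, `search` isn't anchored — it looks for the pattern anywhere in the string.
The match spans [0:7] → '086_086'.
Captured: group 1 = '086'.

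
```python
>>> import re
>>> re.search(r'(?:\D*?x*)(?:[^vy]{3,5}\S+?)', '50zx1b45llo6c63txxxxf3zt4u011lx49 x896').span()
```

Lazy quantifiers expand one character at a time until the remainder of the pattern can match.
The match spans [0:6] → '50zx1b'.

(0, 6)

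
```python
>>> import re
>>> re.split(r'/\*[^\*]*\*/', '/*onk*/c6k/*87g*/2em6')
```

['', 'c6k', '2em6']

Matches to split on: at [0:7] → '/*onk*/'; at [10:17] → '/*87g*/'.
Each match becomes a cut point; 3 segments remain.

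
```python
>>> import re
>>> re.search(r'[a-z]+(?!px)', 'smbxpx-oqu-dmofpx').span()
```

Because the assertion is negative and zero-width, positions next to the forbidden text are skipped.
The match spans [0:6] → 'smbxpx'.

(0, 6)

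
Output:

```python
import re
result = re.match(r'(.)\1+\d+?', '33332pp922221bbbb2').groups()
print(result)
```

('3',)

`\1` has to match the exact text group 1 already captured.
`re.match` won't scan ahead — the pattern has to work from the very first character.
The match spans [0:5] → '33332'.
Captured: group 1 = '3'.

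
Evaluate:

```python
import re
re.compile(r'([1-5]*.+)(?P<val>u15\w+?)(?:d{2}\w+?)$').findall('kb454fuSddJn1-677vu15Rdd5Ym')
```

[('kb454fuSddJn1-677v', 'u15R')]

Pattern: zero or more of a character in [1-5], then one or more of any character (captured); then the literal 'u15', then one or more of a word character (lazy) (captured as 'val'); then exactly 2 of the literal 'd', then one or more of a word character (lazy) (non-capturing group); then anchored at the end.
Matches: at [0:27] match 'kb454fuSddJn1-677vu15Rdd5Ym', groups = ('kb454fuSddJn1-677v', 'u15R').
Multiple groups make `findall` return tuples — one 2-tuple for the one match.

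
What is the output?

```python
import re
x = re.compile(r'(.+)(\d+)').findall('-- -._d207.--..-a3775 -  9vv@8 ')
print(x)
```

[('-- -._d207.--..-a3775 -  9vv@', '8')]

Pattern: one or more of any character (captured); then one or more of a digit (captured).
Walking the string: at [0:30] match '-- -._d207.--..-a3775 -  9vv@8', groups = ('-- -._d207.--..-a3775 -  9vv@', '8').
`findall` packs the 2 group values into a tuple for every match.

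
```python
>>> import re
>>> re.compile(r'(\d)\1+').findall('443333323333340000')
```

`\1` has to match the exact text group 1 already captured.
Walking the string: at [0:2] match '44', group 1 = '4'; at [2:7] match '33333', group 1 = '3'; at [8:13] match '33333', group 1 = '3'; at [14:18] match '0000', group 1 = '0'.
With a single group, `findall` returns only what that group captured — 4 items.

['4', '3', '3', '0']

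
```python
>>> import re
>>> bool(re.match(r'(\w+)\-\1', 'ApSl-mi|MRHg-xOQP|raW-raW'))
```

`\1` has to match the exact text group 1 already captured.
With `match`, the pattern is implicitly anchored at the beginning.
Here the pattern fails at index 0, so the call returns None, and `bool(None)` is False.

False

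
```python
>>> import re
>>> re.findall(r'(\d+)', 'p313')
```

The pattern matches one or more of a digit (captured).
Matches: at [1:4] match '313', group 1 = '313'.
One capturing group, so `findall` returns just the captured substring from the one match — 1 in all.

['313']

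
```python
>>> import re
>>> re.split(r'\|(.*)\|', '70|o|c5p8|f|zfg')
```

Matches to split on: at [2:12] → '|o|c5p8|f|'.
`re.split` interleaves the captured-group text with the surrounding fragments.

['70', 'o|c5p8|f', 'zfg']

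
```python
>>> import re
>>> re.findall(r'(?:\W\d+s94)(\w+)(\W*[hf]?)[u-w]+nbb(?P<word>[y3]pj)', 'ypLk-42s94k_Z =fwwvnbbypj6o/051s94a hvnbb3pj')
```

[('k_Z', ' =f', 'ypj'), ('a', ' h', '3pj')]

This matches a non-word character, then one or more of a digit, then the literal 's94' (non-capturing group); then one or more of a word character (captured); then zero or more of a non-word character, then optionally one of [hf] (captured); then one or more of a character in [u-w], then the literal 'nbb'; then one of [y3], then the literal 'pj' (captured as 'word').
Matches: at [4:25] match '-42s94k_Z =fwwvnbbypj', groups = ('k_Z', ' =f', 'ypj'); at [27:44] match '/051s94a hvnbb3pj', groups = ('a', ' h', '3pj').
Multiple groups make `findall` return tuples — one 3-tuple for each match.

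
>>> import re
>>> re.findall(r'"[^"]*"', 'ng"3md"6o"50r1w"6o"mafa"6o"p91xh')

['"3md"', '"50r1w"', '"mafa"']

`findall` yields the raw match text (3 of them) because the pattern has no groups.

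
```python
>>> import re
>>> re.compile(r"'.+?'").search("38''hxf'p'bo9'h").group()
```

The match spans [2:8] → "''hxf'".

"''hxf'"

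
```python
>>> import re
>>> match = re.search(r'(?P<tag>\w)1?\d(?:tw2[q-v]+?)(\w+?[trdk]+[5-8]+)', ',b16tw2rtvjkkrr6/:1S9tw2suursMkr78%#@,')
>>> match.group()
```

This matches a word character (captured as 'tag'); then optionally the literal '1', then a digit; then the literal 'tw2', then one or more of a character in [q-v] (lazy) (non-capturing group); then one or more of a word character (lazy), then one or more of one of [trdk], then one or more of a character in [5-8] (captured).
`search` walks the string left to right and returns the first match it finds.
The match spans [1:16] → 'b16tw2rtvjkkrr6'.
Captured: group 1 = 'b', group 2 = 'tvjkkrr6'.

'b16tw2rtvjkkrr6'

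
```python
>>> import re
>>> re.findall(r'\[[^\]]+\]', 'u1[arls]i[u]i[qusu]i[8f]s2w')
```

['[arls]', '[u]', '[qusu]', '[8f]']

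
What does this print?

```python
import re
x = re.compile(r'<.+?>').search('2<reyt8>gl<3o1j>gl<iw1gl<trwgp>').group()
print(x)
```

<reyt8>

Unlike `match`, `search` isn't anchored — it looks for the pattern anywhere in the string.
The match spans [1:8] → '<reyt8>'.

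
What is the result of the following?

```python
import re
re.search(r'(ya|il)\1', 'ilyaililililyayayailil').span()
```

(4, 8)

`\1` has to match the exact text group 1 already captured.
The match spans [4:8] → 'ilil'.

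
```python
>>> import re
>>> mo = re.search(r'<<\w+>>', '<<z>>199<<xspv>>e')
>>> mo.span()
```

`search` walks the string left to right and returns the first match it finds.
The match spans [0:5] → '<<z>>'.

(0, 5)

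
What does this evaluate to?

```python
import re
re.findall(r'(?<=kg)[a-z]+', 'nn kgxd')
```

Lookahead/lookbehind check context without consuming it, so the matched span excludes the asserted characters.
Matches: at [5:7] → 'xd'.
With no groups in the pattern, `findall` gives back each whole match — 1 here.

['xd']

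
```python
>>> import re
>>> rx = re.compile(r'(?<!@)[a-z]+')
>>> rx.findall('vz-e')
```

`(?!…)`/`(?<!…)` only lets a position through if the neighbouring text does NOT match; no characters are consumed.
Walking the string: at [0:2] → 'vz'; at [3:4] → 'e'.
No capturing groups, so `findall` returns the 2 full match strings.

['vz', 'e']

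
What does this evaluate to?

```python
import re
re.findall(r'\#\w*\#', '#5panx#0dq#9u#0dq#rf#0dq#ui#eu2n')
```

['#5panx#', '#9u#', '#rf#', '#ui#']

Matches: at [0:7] → '#5panx#'; at [10:14] → '#9u#'; at [17:21] → '#rf#'; at [24:28] → '#ui#'.
`findall` yields the raw match text (4 of them) because the pattern has no groups.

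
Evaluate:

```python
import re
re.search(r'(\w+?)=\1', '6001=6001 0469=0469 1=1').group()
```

'6001=6001'

After group 1 captures some text, `\1` only succeeds where that same text appears again.
`re.search` tries every starting position until one works.
The match spans [0:9] → '6001=6001'.
Captured: group 1 = '6001'.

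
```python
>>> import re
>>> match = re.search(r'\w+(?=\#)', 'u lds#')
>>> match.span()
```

(2, 5)

Because the assertion is zero-width, the text it checks is not consumed and won't appear in the result.
The match spans [2:5] → 'lds'.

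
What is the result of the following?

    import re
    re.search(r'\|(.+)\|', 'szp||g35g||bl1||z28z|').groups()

Unlike `match`, `search` isn't anchored — it looks for the pattern anywhere in the string.
The match spans [3:21] → '||g35g||bl1||z28z|'.
Captured: group 1 = '|g35g||bl1||z28z'.

('|g35g||bl1||z28z',)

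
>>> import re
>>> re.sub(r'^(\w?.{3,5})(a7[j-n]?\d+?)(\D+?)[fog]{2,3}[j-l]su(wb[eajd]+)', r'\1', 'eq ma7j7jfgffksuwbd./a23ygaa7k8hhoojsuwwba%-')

'eq m./a23ygaa7k8hhoojsuwwba%-'

Pattern: anchored at the start of the string; then optionally a word character, then 3 to 5 of any character (captured); then the literal 'a7', then optionally a character in [j-n], then one or more of a digit (lazy) (captured); then one or more of a non-digit (lazy) (captured); then 2 to 3 of one of [fog], then a character in [j-l], then the literal 'su'; then the literal 'wb', then one or more of one of [eajd] (captured).
Matches: at [0:19] → 'eq ma7j7jfgffksuwbd'.
Each match is replaced using the text its own group 1 captured.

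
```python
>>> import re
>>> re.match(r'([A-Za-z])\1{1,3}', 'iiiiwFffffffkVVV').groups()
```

After group 1 captures some text, `\1` only succeeds where that same text appears again.
With `match`, the pattern is implicitly anchored at the beginning.
The match spans [0:4] → 'iiii'.
Captured: group 1 = 'i'.

('i',)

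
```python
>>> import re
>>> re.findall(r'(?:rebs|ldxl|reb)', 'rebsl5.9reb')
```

['rebs', 'reb']

Branches in `(...|...)` are attempted left-to-right; the first branch that allows the whole pattern to succeed is taken.
With no groups in the pattern, `findall` gives back each whole match — 2 here.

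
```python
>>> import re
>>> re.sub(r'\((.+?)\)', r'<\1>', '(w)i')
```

'<w>i'

Matches: at [0:3] → '(w)'.
`\1` in the replacement pulls in group 1's text for each match.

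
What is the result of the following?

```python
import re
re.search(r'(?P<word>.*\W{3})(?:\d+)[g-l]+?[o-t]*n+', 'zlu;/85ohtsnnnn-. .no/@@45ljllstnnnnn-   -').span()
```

(0, 37)

Pattern: zero or more of any character, then exactly 3 of a non-word character (captured as 'word'); then one or more of a digit (non-capturing group); then one or more of a character in [g-l] (lazy), then zero or more of a character in [o-t], then one or more of the literal 'n'.
The match spans [0:37] → 'zlu;/85ohtsnnnn-. .no/@@45ljllstnnnnn'.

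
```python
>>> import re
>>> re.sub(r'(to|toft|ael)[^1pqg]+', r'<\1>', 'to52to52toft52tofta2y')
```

'<to>'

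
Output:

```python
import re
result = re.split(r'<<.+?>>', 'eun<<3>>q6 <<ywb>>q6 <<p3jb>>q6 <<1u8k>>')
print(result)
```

Matches to split on: at [3:8] → '<<3>>'; at [11:18] → '<<ywb>>'; at [21:29] → '<<p3jb>>'; at [32:40] → '<<1u8k>>'.
`split` removes every match and returns the 5 fragments in between.

['eun', 'q6 ', 'q6 ', 'q6 ', '']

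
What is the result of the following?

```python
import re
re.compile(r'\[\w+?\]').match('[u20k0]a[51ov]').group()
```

`re.match` won't scan ahead — the pattern has to work from the very first character.
The match spans [0:7] → '[u20k0]'.

'[u20k0]'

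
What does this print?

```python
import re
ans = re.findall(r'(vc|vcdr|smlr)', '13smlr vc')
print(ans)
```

['smlr', 'vc']

One capturing group, so `findall` returns just the captured substring from each match — 2 in all.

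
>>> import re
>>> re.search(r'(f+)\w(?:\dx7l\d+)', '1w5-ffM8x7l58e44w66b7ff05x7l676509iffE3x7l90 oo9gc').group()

'ffM8x7l58'

The pattern matches one or more of a literal 'f' (captured); then a word character; then a digit, then the literal 'x7l', then one or more of a digit (non-capturing group).
`re.search` tries every starting position until one works.
The match spans [4:13] → 'ffM8x7l58'.
Captured: group 1 = 'ff'.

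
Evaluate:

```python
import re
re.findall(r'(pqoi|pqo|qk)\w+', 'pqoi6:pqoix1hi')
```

Alternation isn't longest-match — the leftmost alternative that fits at this position is chosen.
With a single group, `findall` returns only what that group captured — 2 items.

['pqoi', 'pqoi']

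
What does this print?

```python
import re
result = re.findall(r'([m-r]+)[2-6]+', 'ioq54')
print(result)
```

Pattern: one or more of a character in [m-r] (captured); then one or more of a character in [2-6].
`findall` collects group 1 from the one match (1 total).

['oq']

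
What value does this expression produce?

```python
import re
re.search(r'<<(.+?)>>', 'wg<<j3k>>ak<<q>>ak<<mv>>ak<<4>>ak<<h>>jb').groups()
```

('j3k',)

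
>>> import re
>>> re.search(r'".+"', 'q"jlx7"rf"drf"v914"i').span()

`re.search` scans for the first position where the pattern succeeds.
The match spans [1:19] → '"jlx7"rf"drf"v914"'.

(1, 19)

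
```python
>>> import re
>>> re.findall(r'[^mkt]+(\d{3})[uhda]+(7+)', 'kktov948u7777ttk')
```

The pattern matches one or more of any character except [mkt]; then exactly 3 of a digit (captured); then one or more of one of [uhda]; then one or more of a literal '7' (captured).
Scanning left to right: at [3:13] match 'ov948u7777', groups = ('948', '7777').
`findall` packs the 2 group values into a tuple for every match.

[('948', '7777')]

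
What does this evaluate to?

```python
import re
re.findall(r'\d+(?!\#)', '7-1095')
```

['7', '1095']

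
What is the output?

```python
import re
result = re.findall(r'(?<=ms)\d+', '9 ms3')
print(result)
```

['3']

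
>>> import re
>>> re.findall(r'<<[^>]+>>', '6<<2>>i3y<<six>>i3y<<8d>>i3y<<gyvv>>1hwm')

['<<2>>', '<<six>>', '<<8d>>', '<<gyvv>>']

Walking the string: at [1:6] → '<<2>>'; at [9:16] → '<<six>>'; at [19:25] → '<<8d>>'; at [28:36] → '<<gyvv>>'.
No capturing groups, so `findall` returns the 4 full match strings.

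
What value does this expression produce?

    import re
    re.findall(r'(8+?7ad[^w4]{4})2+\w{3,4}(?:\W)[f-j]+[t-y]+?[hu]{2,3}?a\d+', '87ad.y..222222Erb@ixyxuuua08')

['87ad.y..']

This matches one or more of a literal '8' (lazy), then the literal '7ad', then exactly 4 of any character except [w4] (captured); then one or more of a literal '2', then 3 to 4 of a word character; then a non-word character (non-capturing group); then one or more of a character in [f-j]; then one or more of a character in [t-y] (lazy); then 2 to 3 of one of [hu] (lazy), then a literal 'a', then one or more of a digit.
`findall` collects group 1 from the one match (1 total).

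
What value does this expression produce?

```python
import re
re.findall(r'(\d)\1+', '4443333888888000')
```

`\1` has to match the exact text group 1 already captured.
Matches: at [0:3] match '444', group 1 = '4'; at [3:7] match '3333', group 1 = '3'; at [7:13] match '888888', group 1 = '8'; at [13:16] match '000', group 1 = '0'.
With a single group, `findall` returns only what that group captured — 4 items.

['4', '3', '8', '0']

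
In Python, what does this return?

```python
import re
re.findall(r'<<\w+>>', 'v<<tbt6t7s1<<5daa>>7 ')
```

Since nothing is captured, `findall` lists the 1 matched substring directly.

['<<5daa>>']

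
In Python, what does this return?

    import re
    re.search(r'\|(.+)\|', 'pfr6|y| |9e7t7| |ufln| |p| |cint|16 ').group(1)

The match spans [4:33] → '|y| |9e7t7| |ufln| |p| |cint|'.
Captured: group 1 = 'y| |9e7t7| |ufln| |p| |cint'.

'y| |9e7t7| |ufln| |p| |cint'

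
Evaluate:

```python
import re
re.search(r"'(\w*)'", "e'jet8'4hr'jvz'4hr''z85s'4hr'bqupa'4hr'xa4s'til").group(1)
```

The match spans [1:7] → "'jet8'".
Captured: group 1 = 'jet8'.

'jet8'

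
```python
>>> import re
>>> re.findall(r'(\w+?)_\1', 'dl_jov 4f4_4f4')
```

A backreference is literal: `\1` must see the identical characters the first group matched.
One capturing group, so `findall` returns just the captured substring from the one match — 1 in all.

['4f4']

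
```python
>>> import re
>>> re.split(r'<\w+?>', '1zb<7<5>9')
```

['1zb<7', '9']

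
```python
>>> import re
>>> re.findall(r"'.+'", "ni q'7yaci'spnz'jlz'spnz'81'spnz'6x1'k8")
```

Scanning left to right: at [4:37] → "'7yaci'spnz'jlz'spnz'81'spnz'6x1'".
Since nothing is captured, `findall` lists the 1 matched substring directly.

["'7yaci'spnz'jlz'spnz'81'spnz'6x1'"]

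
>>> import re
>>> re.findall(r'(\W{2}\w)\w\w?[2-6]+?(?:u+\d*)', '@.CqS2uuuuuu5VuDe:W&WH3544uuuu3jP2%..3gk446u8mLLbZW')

['@.C', '..3']

The pattern matches exactly 2 of a non-word character, then a word character (captured); then a word character, then optionally a word character, then one or more of a character in [2-6] (lazy); then one or more of a literal 'u', then zero or more of a digit (non-capturing group).
With a single group, `findall` returns only what that group captured — 2 items.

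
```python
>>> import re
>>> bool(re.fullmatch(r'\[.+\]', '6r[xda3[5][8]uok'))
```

`re.fullmatch` is like wrapping the pattern in `^…$` (in single-line mode).
Here the string isn't matched end-to-end, so the call returns None, and `bool(None)` is False.

False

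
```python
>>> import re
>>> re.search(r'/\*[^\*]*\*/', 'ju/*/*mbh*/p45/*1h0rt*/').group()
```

The match spans [4:11] → '/*mbh*/'.

'/*mbh*/'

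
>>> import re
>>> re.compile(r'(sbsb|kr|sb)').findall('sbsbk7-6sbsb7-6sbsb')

Branches in `(...|...)` are attempted left-to-right; the first branch that allows the whole pattern to succeed is taken.
With a single group, `findall` returns only what that group captured — 3 items.

['sbsb', 'sbsb', 'sbsb']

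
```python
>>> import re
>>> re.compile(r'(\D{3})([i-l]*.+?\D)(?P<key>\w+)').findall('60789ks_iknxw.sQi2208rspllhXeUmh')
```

[('ks_', 'iknx', 'w'), ('.sQ', 'i2208r', 'spllhXeUmh')]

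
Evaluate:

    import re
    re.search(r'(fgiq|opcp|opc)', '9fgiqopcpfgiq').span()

(1, 5)

`re.search` tries every starting position until one works.
The match spans [1:5] → 'fgiq'.
Captured: group 1 = 'fgiq'.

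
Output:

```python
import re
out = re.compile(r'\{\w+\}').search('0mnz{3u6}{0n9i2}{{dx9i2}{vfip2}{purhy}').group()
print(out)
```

{3u6}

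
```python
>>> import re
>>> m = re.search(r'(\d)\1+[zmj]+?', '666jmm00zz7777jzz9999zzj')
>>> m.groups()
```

The match spans [0:4] → '666j'.
Captured: group 1 = '6'.

('6',)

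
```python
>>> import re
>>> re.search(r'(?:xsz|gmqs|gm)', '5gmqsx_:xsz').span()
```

`|` is ordered: at each position the engine commits to the first alternative that works.
`re.search` scans for the first position where the pattern succeeds.
The match spans [1:5] → 'gmqs'.

(1, 5)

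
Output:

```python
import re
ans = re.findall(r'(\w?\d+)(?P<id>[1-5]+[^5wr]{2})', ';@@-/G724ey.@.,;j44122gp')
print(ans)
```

This matches optionally a word character, then one or more of a digit (captured); then one or more of a character in [1-5], then exactly 2 of any character except [5wr] (captured as 'id').
With 2 capturing groups, `findall` returns a 2-tuple per match.

[('G72', '4ey'), ('j4412', '2gp')]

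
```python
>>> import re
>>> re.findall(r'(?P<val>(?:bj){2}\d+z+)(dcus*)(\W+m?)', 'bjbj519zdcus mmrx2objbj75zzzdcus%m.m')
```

[('bjbj519z', 'dcus', ' m'), ('bjbj75zzz', 'dcus', '%m')]

With 3 capturing groups, `findall` returns a 3-tuple per match.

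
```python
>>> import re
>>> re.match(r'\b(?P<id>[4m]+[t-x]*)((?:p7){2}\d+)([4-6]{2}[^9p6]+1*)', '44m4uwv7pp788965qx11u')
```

None

This matches a word boundary (`\b`, zero-width); then one or more of one of [4m], then zero or more of a character in [t-x] (captured as 'id'); then the literal 'p7' repeated 2 times, then one or more of a digit (captured); then exactly 2 of a character in [4-6], then one or more of any character except [9p6], then zero or more of a literal '1' (captured).
`match` is anchored at position 0; if the pattern doesn't fit there, it returns None.
Here the pattern fails at index 0, so the call returns None.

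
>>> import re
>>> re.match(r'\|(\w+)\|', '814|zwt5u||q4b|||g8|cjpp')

`re.match` won't scan ahead — the pattern has to work from the very first character.
Here the string doesn't start with a match, so the call returns None.

None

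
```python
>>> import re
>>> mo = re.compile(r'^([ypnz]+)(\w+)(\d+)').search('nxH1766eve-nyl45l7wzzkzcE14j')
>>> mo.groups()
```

('n', 'xH176', '6')

This matches anchored at the start of the string; then one or more of one of [ypnz] (captured); then one or more of a word character (captured); then one or more of a digit (captured).
`re.search` tries every starting position until one works.
The match spans [0:7] → 'nxH1766'.
Captured: group 1 = 'n', group 2 = 'xH176', group 3 = '6'.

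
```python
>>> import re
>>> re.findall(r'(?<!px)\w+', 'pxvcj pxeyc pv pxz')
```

A negative assertion filters positions out without eating any characters.
Walking the string: at [0:5] → 'pxvcj'; at [6:11] → 'pxeyc'; at [12:14] → 'pv'; at [15:18] → 'pxz'.
No capturing groups, so `findall` returns the 4 full match strings.

['pxvcj', 'pxeyc', 'pv', 'pxz']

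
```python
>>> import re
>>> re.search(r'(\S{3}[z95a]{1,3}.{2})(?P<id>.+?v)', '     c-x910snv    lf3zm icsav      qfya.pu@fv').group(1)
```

The match spans [5:14] → 'c-x910snv'.
Captured: group 1 = 'c-x910', group 2 = 'snv'.

'c-x910'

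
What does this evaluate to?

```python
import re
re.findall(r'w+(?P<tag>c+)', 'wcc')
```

This matches one or more of a literal 'w'; then one or more of a literal 'c' (captured as 'tag').
Because there's exactly one group, `findall` drops the full match and keeps group 1 from the one hit.

['cc']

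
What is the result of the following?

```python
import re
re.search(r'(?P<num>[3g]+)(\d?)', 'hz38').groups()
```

The pattern matches one or more of one of [3g] (captured as 'num'); then optionally a digit (captured).
Unlike `match`, `search` isn't anchored — it looks for the pattern anywhere in the string.
The match spans [2:4] → '38'.
Captured: group 1 = '3', group 2 = '8'.

('3', '8')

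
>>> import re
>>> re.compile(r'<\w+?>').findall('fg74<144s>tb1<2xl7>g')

Since nothing is captured, `findall` lists the 2 matched substrings directly.

['<144s>', '<2xl7>']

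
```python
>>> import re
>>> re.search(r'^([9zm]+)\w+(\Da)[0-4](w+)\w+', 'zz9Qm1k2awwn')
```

None

This matches anchored at the start of the string; then one or more of one of [9zm] (captured); then one or more of a word character; then a non-digit, then the literal 'a' (captured); then a character in [0-4]; then one or more of a literal 'w' (captured); then one or more of a word character.
`re.search` scans for the first position where the pattern succeeds.
Here no position works, so the call returns None.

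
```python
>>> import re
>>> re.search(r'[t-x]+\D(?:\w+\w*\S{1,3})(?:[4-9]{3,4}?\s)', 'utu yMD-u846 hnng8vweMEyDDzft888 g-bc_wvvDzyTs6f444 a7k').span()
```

(0, 13)

Pattern: one or more of a character in [t-x], then a non-digit; then one or more of a word character, then zero or more of a word character, then 1 to 3 of a non-whitespace character (non-capturing group); then 3 to 4 of a character in [4-9] (lazy), then whitespace (non-capturing group).
`re.search` tries every starting position until one works.
The match spans [0:13] → 'utu yMD-u846 '.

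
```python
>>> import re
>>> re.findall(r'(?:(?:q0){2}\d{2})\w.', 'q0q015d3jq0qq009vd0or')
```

The pattern matches the literal 'q0' repeated 2 times, then exactly 2 of a digit (non-capturing group); then a word character, then any character.
Scanning left to right: at [0:8] → 'q0q015d3'.
With no groups in the pattern, `findall` gives back each whole match — 1 here.

['q0q015d3']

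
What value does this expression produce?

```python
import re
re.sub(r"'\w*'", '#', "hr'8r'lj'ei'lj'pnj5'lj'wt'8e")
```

'hr#lj#lj#lj#8e'

Each match is replaced by '#'.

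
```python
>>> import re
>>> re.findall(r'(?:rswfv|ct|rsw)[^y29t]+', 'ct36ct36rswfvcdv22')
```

['ct36c', 'rswfvcdv']

Matches: at [0:5] → 'ct36c'; at [8:16] → 'rswfvcdv'.
No capturing groups, so `findall` returns the 2 full match strings.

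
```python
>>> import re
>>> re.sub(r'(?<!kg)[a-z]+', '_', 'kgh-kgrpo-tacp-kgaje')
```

'_-_-_-_'

Because the assertion is negative and zero-width, positions next to the forbidden text are skipped.
Matches: at [0:3] → 'kgh'; at [4:9] → 'kgrpo'; at [10:14] → 'tacp'; at [15:20] → 'kgaje'.
Each match is replaced by '_'.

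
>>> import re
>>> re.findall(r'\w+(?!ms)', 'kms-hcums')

['kms', 'hcums']

The negative lookaround is zero-width — it rules out positions where the adjacent text would match, without consuming anything.
With no groups in the pattern, `findall` gives back each whole match — 2 here.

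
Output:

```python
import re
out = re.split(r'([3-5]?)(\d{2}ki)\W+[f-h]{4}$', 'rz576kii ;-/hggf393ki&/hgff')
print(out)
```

['rz576kii ;-/hggf', '3', '93ki', '']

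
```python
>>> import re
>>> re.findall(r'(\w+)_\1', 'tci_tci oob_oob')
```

['tci', 'oob']

The backreference `\1` re-matches whatever the first group consumed, character for character.
Walking the string: at [0:7] match 'tci_tci', group 1 = 'tci'; at [8:15] match 'oob_oob', group 1 = 'oob'.
Because there's exactly one group, `findall` drops the full match and keeps group 1 from each hit.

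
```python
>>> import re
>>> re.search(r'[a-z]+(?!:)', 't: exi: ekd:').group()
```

'ex'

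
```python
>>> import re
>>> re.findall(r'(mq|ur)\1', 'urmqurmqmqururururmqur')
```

['mq', 'ur', 'ur']

A backreference is literal: `\1` must see the identical characters the first group matched.
Scanning left to right: at [6:10] match 'mqmq', group 1 = 'mq'; at [10:14] match 'urur', group 1 = 'ur'; at [14:18] match 'urur', group 1 = 'ur'.
Because there's exactly one group, `findall` drops the full match and keeps group 1 from each hit.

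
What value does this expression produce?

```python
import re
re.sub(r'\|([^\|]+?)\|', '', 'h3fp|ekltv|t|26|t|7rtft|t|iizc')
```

'h3fpttt|iizc'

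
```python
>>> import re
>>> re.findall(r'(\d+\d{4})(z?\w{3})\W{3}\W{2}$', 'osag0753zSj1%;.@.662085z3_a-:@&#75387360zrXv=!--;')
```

The pattern matches one or more of a digit, then exactly 4 of a digit (captured); then optionally the literal 'z', then exactly 3 of a word character (captured); then exactly 3 of a non-word character, then exactly 2 of a non-word character; then anchored at the end.
With 2 capturing groups, `findall` returns a 2-tuple per match.

[('75387360', 'zrXv')]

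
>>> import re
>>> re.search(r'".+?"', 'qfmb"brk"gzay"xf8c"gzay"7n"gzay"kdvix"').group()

The match spans [4:9] → '"brk"'.

'"brk"'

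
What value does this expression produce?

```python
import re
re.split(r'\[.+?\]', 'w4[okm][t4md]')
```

A `+?`/`*?`/`{m,n}?` starts at its minimum and grows only as far as needed for what follows to match.
Each match becomes a cut point; 3 segments remain.

['w4', '', '']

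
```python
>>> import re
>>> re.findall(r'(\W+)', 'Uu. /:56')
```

['. /:']

One capturing group, so `findall` returns just the captured substring from the one match — 1 in all.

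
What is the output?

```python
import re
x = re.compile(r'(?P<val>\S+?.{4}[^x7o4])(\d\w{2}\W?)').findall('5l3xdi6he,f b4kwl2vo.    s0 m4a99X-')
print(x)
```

[('5l3xdi', '6he,'), ('s0 m4a', '99X-')]

A non-greedy quantifier consumes as few characters as it can — just enough that the remainder of the pattern still matches from where it stops; whatever follows it matches normally.
Multiple groups make `findall` return tuples — one 2-tuple for each match.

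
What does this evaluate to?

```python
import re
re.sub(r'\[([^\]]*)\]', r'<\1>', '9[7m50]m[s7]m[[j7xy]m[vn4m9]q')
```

'9<7m50>m<s7>m<[j7xy>m<vn4m9>q'

Matches: at [1:7] → '[7m50]'; at [8:12] → '[s7]'; at [13:20] → '[[j7xy]'; at [21:28] → '[vn4m9]'.
`\1` in the replacement pulls in group 1's text for each match.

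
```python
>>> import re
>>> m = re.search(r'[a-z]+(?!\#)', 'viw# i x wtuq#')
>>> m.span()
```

(0, 2)

The negative lookaround is zero-width — it rules out positions where the adjacent text would match, without consuming anything.
`re.search` tries every starting position until one works.
The match spans [0:2] → 'vi'.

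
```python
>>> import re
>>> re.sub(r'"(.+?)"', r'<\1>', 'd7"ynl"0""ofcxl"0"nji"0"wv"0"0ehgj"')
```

'd7<ynl>0<"ofcxl>0<nji>0<wv>0<0ehgj>'

Matches: at [2:7] → '"ynl"'; at [8:16] → '""ofcxl"'; at [17:22] → '"nji"'; at [23:27] → '"wv"'; at [28:35] → '"0ehgj"'.
Each match is replaced using the text its own group 1 captured.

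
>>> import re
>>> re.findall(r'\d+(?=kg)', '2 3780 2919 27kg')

The `(?=…)`/`(?<=…)` assertion just peeks at neighbouring text; it doesn't advance the match position.
Matches: at [12:14] → '27'.
Since nothing is captured, `findall` lists the 1 matched substring directly.

['27']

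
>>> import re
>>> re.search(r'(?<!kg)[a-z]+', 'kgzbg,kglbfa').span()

(0, 5)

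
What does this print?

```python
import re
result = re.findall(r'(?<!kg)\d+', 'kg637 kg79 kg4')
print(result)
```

`(?!…)`/`(?<!…)` only lets a position through if the neighbouring text does NOT match; no characters are consumed.
With no groups in the pattern, `findall` gives back each whole match — 2 here.

['37', '9']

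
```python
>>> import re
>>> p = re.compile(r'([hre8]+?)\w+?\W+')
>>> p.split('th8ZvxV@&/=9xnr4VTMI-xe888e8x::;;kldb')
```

The pattern matches one or more of one of [hre8] (lazy) (captured); then one or more of a word character (lazy); then one or more of a non-word character.
Matches to split on: at [1:11] → 'h8ZvxV@&/='; at [14:21] → 'r4VTMI-'; at [22:33] → 'e888e8x::;;'.
Because the pattern has a capturing group, `split` also inserts each captured text between the pieces.

['t', 'h', '9xn', 'r', 'x', 'e', 'kldb']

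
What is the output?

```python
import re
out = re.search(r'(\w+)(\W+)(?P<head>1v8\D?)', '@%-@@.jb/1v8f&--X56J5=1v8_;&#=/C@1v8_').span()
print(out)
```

The pattern matches one or more of a word character (captured); then one or more of a non-word character (captured); then the literal '1v8', then optionally a non-digit (captured as 'head').
`search` walks the string left to right and returns the first match it finds.
The match spans [6:13] → 'jb/1v8f'.
Captured: group 1 = 'jb', group 2 = '/', group 3 = '1v8f'.

(6, 13)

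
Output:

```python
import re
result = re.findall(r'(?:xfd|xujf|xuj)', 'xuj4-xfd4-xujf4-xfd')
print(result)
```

['xuj', 'xfd', 'xujf', 'xfd']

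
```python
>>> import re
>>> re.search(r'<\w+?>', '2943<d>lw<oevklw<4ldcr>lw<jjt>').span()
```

`search` walks the string left to right and returns the first match it finds.
The match spans [4:7] → '<d>'.

(4, 7)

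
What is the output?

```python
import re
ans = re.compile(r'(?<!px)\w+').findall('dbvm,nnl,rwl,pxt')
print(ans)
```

The negative lookaround is zero-width — it rules out positions where the adjacent text would match, without consuming anything.
Since nothing is captured, `findall` lists the 4 matched substrings directly.

['dbvm', 'nnl', 'rwl', 'pxt']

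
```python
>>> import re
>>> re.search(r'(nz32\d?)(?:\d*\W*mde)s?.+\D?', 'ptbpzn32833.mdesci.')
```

The pattern matches the literal 'nz', then the literal '32', then optionally a digit (captured); then zero or more of a digit, then zero or more of a non-word character, then the literal 'mde' (non-capturing group); then optionally the literal 's', then one or more of any character; then optionally a non-digit.
`re.search` scans for the first position where the pattern succeeds.
Here nothing in the string fits, so the call returns None.

None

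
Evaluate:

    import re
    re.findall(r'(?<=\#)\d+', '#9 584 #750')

['9', '750']

Lookahead/lookbehind check context without consuming it, so the matched span excludes the asserted characters.
Since nothing is captured, `findall` lists the 2 matched substrings directly.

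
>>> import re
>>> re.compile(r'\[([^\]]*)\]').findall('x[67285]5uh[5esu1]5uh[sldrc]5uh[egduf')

['67285', '5esu1', 'sldrc']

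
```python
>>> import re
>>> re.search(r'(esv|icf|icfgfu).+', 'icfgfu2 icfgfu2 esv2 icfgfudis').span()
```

(0, 30)

Unlike `match`, `search` isn't anchored — it looks for the pattern anywhere in the string.
The match spans [0:30] → 'icfgfu2 icfgfu2 esv2 icfgfudis'.
Captured: group 1 = 'icf'.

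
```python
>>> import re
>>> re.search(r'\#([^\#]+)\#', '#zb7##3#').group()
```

'#zb7#'

`re.search` scans for the first position where the pattern succeeds.
The match spans [0:5] → '#zb7#'.
Captured: group 1 = 'zb7'.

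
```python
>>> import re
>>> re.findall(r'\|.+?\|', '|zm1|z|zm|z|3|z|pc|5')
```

With no groups in the pattern, `findall` gives back each whole match — 4 here.

['|zm1|', '|zm|', '|3|', '|pc|']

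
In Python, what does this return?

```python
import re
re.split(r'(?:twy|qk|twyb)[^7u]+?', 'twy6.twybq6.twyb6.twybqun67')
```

Branches in `(...|...)` are attempted left-to-right; the first branch that allows the whole pattern to succeed is taken.
Matches to split on: at [0:4] → 'twy6'; at [5:9] → 'twyb'; at [12:16] → 'twyb'; at [18:22] → 'twyb'.
Splitting on the pattern gives 5 pieces.

['', '.', 'q6.', '6.', 'qun67']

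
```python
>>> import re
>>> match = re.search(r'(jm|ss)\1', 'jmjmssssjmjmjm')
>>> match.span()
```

`\1` is not a pattern — it's the concrete string captured by group 1, re-applied verbatim.
Unlike `match`, `search` isn't anchored — it looks for the pattern anywhere in the string.
The match spans [0:4] → 'jmjm'.
Captured: group 1 = 'jm'.

(0, 4)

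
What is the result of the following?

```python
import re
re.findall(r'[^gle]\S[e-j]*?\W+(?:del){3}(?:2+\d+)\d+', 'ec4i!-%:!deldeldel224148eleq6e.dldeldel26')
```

The pattern matches any character except [gle], then a non-whitespace character; then zero or more of a character in [e-j] (lazy), then one or more of a non-word character, then the literal 'del' repeated 3 times; then one or more of the literal '2', then one or more of a digit (non-capturing group); then one or more of a digit.
Matches: at [1:24] → 'c4i!-%:!deldeldel224148'.
With no groups in the pattern, `findall` gives back each whole match — 1 here.

['c4i!-%:!deldeldel224148']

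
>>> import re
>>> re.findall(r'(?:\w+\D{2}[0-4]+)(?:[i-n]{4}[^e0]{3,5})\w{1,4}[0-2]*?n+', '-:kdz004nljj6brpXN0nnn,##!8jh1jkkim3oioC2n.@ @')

['kdz004nljj6brpXN0nnn', '8jh1jkkim3oioC2n']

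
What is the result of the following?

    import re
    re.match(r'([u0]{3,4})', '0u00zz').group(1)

'0u00'

This matches 3 to 4 of one of [u0] (captured).
`re.match` won't scan ahead — the pattern has to work from the very first character.
The match spans [0:4] → '0u00'.
Captured: group 1 = '0u00'.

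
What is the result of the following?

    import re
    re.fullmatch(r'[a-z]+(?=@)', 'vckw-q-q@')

None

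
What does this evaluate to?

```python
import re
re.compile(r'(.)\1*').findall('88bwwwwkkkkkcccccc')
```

['8', 'b', 'w', 'k', 'c']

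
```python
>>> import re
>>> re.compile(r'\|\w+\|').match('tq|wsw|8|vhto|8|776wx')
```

`match` is anchored at position 0; if the pattern doesn't fit there, it returns None.
Here the string doesn't start with a match, so the call returns None.

None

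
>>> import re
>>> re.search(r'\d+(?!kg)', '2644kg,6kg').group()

'264'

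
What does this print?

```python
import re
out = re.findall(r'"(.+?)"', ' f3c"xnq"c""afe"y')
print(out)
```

Because the quantifier is non-greedy, it stops expanding at the earliest point where the rest of the pattern can succeed.
Walking the string: at [4:9] match '"xnq"', group 1 = 'xnq'; at [10:16] match '""afe"', group 1 = '"afe'.
With a single group, `findall` returns only what that group captured — 2 items.

['xnq', '"afe']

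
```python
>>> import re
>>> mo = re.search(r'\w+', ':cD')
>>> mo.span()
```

The pattern matches one or more of a word character.
`re.search` tries every starting position until one works.
The match spans [1:3] → 'cD'.

(1, 3)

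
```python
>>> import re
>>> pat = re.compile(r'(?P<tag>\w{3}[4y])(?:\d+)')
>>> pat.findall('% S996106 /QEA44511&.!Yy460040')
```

['QEA4', '6004']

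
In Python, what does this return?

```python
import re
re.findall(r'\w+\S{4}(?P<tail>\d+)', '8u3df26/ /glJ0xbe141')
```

['6', '1']

The pattern matches one or more of a word character, then exactly 4 of a non-whitespace character; then one or more of a digit (captured as 'tail').
Scanning left to right: at [0:7] match '8u3df26', group 1 = '6'; at [10:20] match 'glJ0xbe141', group 1 = '1'.
With a single group, `findall` returns only what that group captured — 2 items.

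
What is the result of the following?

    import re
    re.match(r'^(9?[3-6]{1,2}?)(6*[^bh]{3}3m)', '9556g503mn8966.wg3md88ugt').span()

The pattern matches anchored at the start of the string; then optionally a literal '9', then 1 to 2 of a character in [3-6] (lazy) (captured); then zero or more of the literal '6', then exactly 3 of any character except [bh], then the literal '3m' (captured).
`re.match` won't scan ahead — the pattern has to work from the very first character.
The match spans [0:9] → '9556g503m'.
Captured: group 1 = '955', group 2 = '6g503m'.

(0, 9)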